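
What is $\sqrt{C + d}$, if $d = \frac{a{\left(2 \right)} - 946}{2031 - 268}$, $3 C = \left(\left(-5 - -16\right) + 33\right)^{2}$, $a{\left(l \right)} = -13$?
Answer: $\frac{\sqrt{18037029099}}{5289} \approx 25.393$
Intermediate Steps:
$C = \frac{1936}{3}$ ($C = \frac{\left(\left(-5 - -16\right) + 33\right)^{2}}{3} = \frac{\left(\left(-5 + 16\right) + 33\right)^{2}}{3} = \frac{\left(11 + 33\right)^{2}}{3} = \frac{44^{2}}{3} = \frac{1}{3} \cdot 1936 = \frac{1936}{3} \approx 645.33$)
$d = - \frac{959}{1763}$ ($d = \frac{-13 - 946}{2031 - 268} = - \frac{959}{1763} \approx -0.54396$)
$\sqrt{C + d} = \sqrt{\frac{1936}{3} - \frac{959}{1763}} = \sqrt{\frac{3410291}{5289}} = \frac{\sqrt{18037029099}}{5289}$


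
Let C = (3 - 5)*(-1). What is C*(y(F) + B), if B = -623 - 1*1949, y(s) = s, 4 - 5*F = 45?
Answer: -25802/5 ≈ -5160.4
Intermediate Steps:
F = -41/5 (F = ⅘ - ⅕*45 = ⅘ - 9 = -41/5 ≈ -8.2000)
B = -2572 (B = -623 - 1949 = -2572)
C = 2 (C = -2*(-1) = 2)
C*(y(F) + B) = 2*(-41/5 - 2572) = 2*(-12901/5) = -25802/5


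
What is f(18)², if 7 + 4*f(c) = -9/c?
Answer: 225/64 ≈ 3.5156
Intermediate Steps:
f(c) = -7/4 - 9/(4*c) (f(c) = -7/4 + (-9/c)/4 = -7/4 - 9/(4*c))
f(18)² = ((¼)*(-9 - 7*18)/18)² = ((¼)*(1/18)*(-9 - 126))² = ((¼)*(1/18)*(-135))² = (-15/8)² = 225/64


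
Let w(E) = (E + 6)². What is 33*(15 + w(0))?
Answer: 1683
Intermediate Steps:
w(E) = (6 + E)²
33*(15 + w(0)) = 33*(15 + (6 + 0)²) = 33*(15 + 6²) = 33*(15 + 36) = 33*51 = 1683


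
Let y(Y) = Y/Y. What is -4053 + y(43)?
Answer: -4052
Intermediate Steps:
y(Y) = 1
-4053 + y(43) = -4053 + 1 = -4052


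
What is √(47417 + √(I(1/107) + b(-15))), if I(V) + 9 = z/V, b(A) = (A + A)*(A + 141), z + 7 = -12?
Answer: √(47417 + I*√5822) ≈ 217.75 + 0.175*I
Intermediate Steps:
z = -19 (z = -7 - 12 = -19)
b(A) = 2*A*(141 + A) (b(A) = (2*A)*(141 + A) = 2*A*(141 + A))
I(V) = -9 - 19/V
√(47417 + √(I(1/107) + b(-15))) = √(47417 + √((-9 - 19/(1/107)) + 2*(-15)*(141 - 15))) = √(47417 + √((-9 - 19/1/107) + 2*(-15)*126)) = √(47417 + √((-9 - 19*107) - 3780)) = √(47417 + √((-9 - 2033) - 3780)) = √(47417 + √(-2042 - 3780)) = √(47417 + √(-5822)) = √(47417 + I*√5822)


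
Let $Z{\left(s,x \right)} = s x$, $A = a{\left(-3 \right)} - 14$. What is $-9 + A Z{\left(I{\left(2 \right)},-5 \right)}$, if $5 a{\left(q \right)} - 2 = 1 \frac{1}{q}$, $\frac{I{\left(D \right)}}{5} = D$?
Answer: $\frac{2023}{3} \approx 674.33$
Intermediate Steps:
$I{\left(D \right)} = 5 D$
$a{\left(q \right)} = \frac{2}{5} + \frac{1}{5 q}$ ($a{\left(q \right)} = \frac{2}{5} + \frac{1 \frac{1}{q}}{5} = \frac{2}{5} + \frac{1}{5 q}$)
$A = - \frac{41}{3}$ ($A = \frac{1 + 2 \left(-3\right)}{5 \left(-3\right)} - 14 = \frac{1}{5} \left(- \frac{1}{3}\right) \left(1 - 6\right) - 14 = \frac{1}{5} \left(- \frac{1}{3}\right) \left(-5\right) - 14 = \frac{1}{3} - 14 = - \frac{41}{3} \approx -13.667$)
$-9 + A Z{\left(I{\left(2 \right)},-5 \right)} = -9 - \frac{41 \cdot 5 \cdot 2 \left(-5\right)}{3} = -9 - \frac{41 \cdot 10 \left(-5\right)}{3} = -9 - - \frac{2050}{3} = -9 + \frac{2050}{3} = \frac{2023}{3}$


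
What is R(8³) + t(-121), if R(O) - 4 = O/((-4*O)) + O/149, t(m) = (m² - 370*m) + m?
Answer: 35341123/596 ≈ 59297.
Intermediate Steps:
t(m) = m² - 369*m
R(O) = 15/4 + O/149 (R(O) = 4 + (O/((-4*O)) + O/149) = 4 + (O*(-1/(4*O)) + O*(1/149)) = 4 + (-¼ + O/149) = 15/4 + O/149)
R(8³) + t(-121) = (15/4 + (1/149)*8³) - 121*(-369 - 121) = (15/4 + (1/149)*512) - 121*(-490) = (15/4 + 512/149) + 59290 = 4283/596 + 59290 = 35341123/596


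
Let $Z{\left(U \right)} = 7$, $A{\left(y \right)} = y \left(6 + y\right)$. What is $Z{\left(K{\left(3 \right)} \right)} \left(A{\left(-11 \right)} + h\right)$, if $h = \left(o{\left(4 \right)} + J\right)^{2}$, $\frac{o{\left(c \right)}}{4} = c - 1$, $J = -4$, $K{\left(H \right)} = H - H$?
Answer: $833$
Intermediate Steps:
$K{\left(H \right)} = 0$
$o{\left(c \right)} = -4 + 4 c$ ($o{\left(c \right)} = 4 \left(c - 1\right) = 4 \left(-1 + c\right) = -4 + 4 c$)
$h = 64$ ($h = \left(\left(-4 + 4 \cdot 4\right) - 4\right)^{2} = \left(\left(-4 + 16\right) - 4\right)^{2} = \left(12 - 4\right)^{2} = 8^{2} = 64$)
$Z{\left(K{\left(3 \right)} \right)} \left(A{\left(-11 \right)} + h\right) = 7 \left(- 11 \left(6 - 11\right) + 64\right) = 7 \left(\left(-11\right) \left(-5\right) + 64\right) = 7 \left(55 + 64\right) = 7 \cdot 119 = 833$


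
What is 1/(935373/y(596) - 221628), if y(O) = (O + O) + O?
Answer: -596/131778497 ≈ -4.5227e-6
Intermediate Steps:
y(O) = 3*O (y(O) = 2*O + O = 3*O)
1/(935373/y(596) - 221628) = 1/(935373/((3*596)) - 221628) = 1/(935373/1788 - 221628) = 1/(935373*(1/1788) - 221628) = 1/(311791/596 - 221628) = 1/(-131778497/596) = -596/131778497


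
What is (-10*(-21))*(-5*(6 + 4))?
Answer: -10500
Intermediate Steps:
(-10*(-21))*(-5*(6 + 4)) = 210*(-5*10) = 210*(-50) = -10500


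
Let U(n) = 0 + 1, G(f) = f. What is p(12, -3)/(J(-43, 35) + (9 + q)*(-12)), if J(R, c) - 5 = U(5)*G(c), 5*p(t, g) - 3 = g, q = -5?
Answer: 0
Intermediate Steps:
U(n) = 1
p(t, g) = 3/5 + g/5
J(R, c) = 5 + c (J(R, c) = 5 + 1*c = 5 + c)
p(12, -3)/(J(-43, 35) + (9 + q)*(-12)) = (3/5 + (1/5)*(-3))/((5 + 35) + (9 - 5)*(-12)) = (3/5 - 3/5)/(40 + 4*(-12)) = 0/(40 - 48) = 0/(-8) = 0*(-1/8) = 0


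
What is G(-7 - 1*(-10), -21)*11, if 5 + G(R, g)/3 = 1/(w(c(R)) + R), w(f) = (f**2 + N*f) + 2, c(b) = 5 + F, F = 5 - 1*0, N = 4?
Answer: -23892/145 ≈ -164.77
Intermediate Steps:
F = 5 (F = 5 + 0 = 5)
c(b) = 10 (c(b) = 5 + 5 = 10)
w(f) = 2 + f**2 + 4*f (w(f) = (f**2 + 4*f) + 2 = 2 + f**2 + 4*f)
G(R, g) = -15 + 3/(142 + R) (G(R, g) = -15 + 3/((2 + 10**2 + 4*10) + R) = -15 + 3/((2 + 100 + 40) + R) = -15 + 3/(142 + R))
G(-7 - 1*(-10), -21)*11 = (3*(-709 - 5*(-7 - 1*(-10)))/(142 + (-7 - 1*(-10))))*11 = (3*(-709 - 5*(-7 + 10))/(142 + (-7 + 10)))*11 = (3*(-709 - 5*3)/(142 + 3))*11 = (3*(-709 - 15)/145)*11 = (3*(1/145)*(-724))*11 = -2172/145*11 = -23892/145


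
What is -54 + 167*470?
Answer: 78436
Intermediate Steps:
-54 + 167*470 = -54 + 78490 = 78436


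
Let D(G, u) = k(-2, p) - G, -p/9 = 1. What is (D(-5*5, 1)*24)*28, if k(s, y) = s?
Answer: 15456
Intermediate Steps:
p = -9 (p = -9*1 = -9)
D(G, u) = -2 - G
(D(-5*5, 1)*24)*28 = ((-2 - (-5)*5)*24)*28 = ((-2 - 1*(-25))*24)*28 = ((-2 + 25)*24)*28 = (23*24)*28 = 552*28 = 15456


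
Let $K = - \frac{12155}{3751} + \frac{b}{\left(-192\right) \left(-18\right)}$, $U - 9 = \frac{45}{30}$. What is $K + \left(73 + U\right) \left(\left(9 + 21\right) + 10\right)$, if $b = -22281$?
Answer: $\frac{1308253313}{392832} \approx 3330.3$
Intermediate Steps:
$U = \frac{21}{2}$ ($U = 9 + \frac{45}{30} = 9 + 45 \cdot \frac{1}{30} = 9 + \frac{3}{2} = \frac{21}{2} \approx 10.5$)
$K = - \frac{3805567}{392832}$ ($K = - \frac{12155}{3751} - \frac{22281}{\left(-192\right) \left(-18\right)} = \left(-12155\right) \frac{1}{3751} - \frac{22281}{3456} = - \frac{1105}{341} - \frac{7427}{1152} = - \frac{3805567}{392832} \approx -9.6875$)
$K + \left(73 + U\right) \left(\left(9 + 21\right) + 10\right) = - \frac{3805567}{392832} + \left(73 + \frac{21}{2}\right) \left(\left(9 + 21\right) + 10\right) = - \frac{3805567}{392832} + \frac{167 \left(30 + 10\right)}{2} = - \frac{3805567}{392832} + \frac{167}{2} \cdot 40 = - \frac{3805567}{392832} + 3340 = \frac{1308253313}{392832}$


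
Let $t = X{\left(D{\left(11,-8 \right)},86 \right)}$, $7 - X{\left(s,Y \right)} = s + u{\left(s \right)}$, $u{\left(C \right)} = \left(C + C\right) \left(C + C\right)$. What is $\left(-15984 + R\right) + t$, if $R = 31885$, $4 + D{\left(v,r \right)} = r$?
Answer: $15344$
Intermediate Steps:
$D{\left(v,r \right)} = -4 + r$
$u{\left(C \right)} = 4 C^{2}$ ($u{\left(C \right)} = 2 C 2 C = 4 C^{2}$)
$X{\left(s,Y \right)} = 7 - s - 4 s^{2}$ ($X{\left(s,Y \right)} = 7 - \left(s + 4 s^{2}\right) = 7 - s - 4 s^{2}$)
$t = -557$ ($t = 7 - \left(-4 - 8\right) - 4 \left(-4 - 8\right)^{2} = 7 - -12 - 4 \left(-12\right)^{2} = 7 + 12 - 576 = -557$)
$\left(-15984 + R\right) + t = \left(-15984 + 31885\right) - 557 = 15901 - 557 = 15344$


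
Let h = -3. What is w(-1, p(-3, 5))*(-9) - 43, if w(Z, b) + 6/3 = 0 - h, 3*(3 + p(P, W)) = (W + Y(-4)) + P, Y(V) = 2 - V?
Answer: -52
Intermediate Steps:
p(P, W) = -1 + P/3 + W/3 (p(P, W) = -3 + ((W + (2 - 1*(-4))) + P)/3 = -3 + ((W + (2 + 4)) + P)/3 = -3 + ((W + 6) + P)/3 = -3 + ((6 + W) + P)/3 = -3 + (6 + P + W)/3 = -3 + (2 + P/3 + W/3) = -1 + P/3 + W/3)
w(Z, b) = 1 (w(Z, b) = -2 + (0 - 1*(-3)) = -2 + (0 + 3) = -2 + 3 = 1)
w(-1, p(-3, 5))*(-9) - 43 = 1*(-9) - 43 = -9 - 43 = -52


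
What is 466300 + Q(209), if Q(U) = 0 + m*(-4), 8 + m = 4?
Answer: 466316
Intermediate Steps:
m = -4 (m = -8 + 4 = -4)
Q(U) = 16 (Q(U) = 0 - 4*(-4) = 0 + 16 = 16)
466300 + Q(209) = 466300 + 16 = 466316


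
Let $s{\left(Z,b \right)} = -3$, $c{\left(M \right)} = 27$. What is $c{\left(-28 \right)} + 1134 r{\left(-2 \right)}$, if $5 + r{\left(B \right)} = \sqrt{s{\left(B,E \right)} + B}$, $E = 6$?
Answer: $-5643 + 1134 i \sqrt{5} \approx -5643.0 + 2535.7 i$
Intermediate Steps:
$r{\left(B \right)} = -5 + \sqrt{-3 + B}$
$c{\left(-28 \right)} + 1134 r{\left(-2 \right)} = 27 + 1134 \left(-5 + \sqrt{-3 - 2}\right) = 27 + 1134 \left(-5 + \sqrt{-5}\right) = 27 + 1134 \left(-5 + i \sqrt{5}\right) = 27 - \left(5670 - 1134 i \sqrt{5}\right) = -5643 + 1134 i \sqrt{5}$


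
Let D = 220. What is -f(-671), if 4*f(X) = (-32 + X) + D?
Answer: 483/4 ≈ 120.75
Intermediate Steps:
f(X) = 47 + X/4 (f(X) = ((-32 + X) + 220)/4 = (188 + X)/4 = 47 + X/4)
-f(-671) = -(47 + (¼)*(-671)) = -(47 - 671/4) = -1*(-483/4) = 483/4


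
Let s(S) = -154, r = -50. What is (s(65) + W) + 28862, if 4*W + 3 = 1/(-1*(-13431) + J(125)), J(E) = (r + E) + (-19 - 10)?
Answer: 773775217/26954 ≈ 28707.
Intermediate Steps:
J(E) = -79 + E (J(E) = (-50 + E) + (-19 - 10) = (-50 + E) - 29 = -79 + E)
W = -20215/26954 (W = -3/4 + 1/(4*(-1*(-13431) + (-79 + 125))) = -3/4 + 1/(4*(13431 + 46)) = -3/4 + (1/4)/13477 = -3/4 + (1/4)*(1/13477) = -3/4 + 1/53908 = -20215/26954 ≈ -0.74998)
(s(65) + W) + 28862 = (-154 - 20215/26954) + 28862 = -4171131/26954 + 28862 = 773775217/26954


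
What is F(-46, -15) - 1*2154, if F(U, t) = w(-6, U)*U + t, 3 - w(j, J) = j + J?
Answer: -4699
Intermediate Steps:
w(j, J) = 3 - J - j (w(j, J) = 3 - (j + J) = 3 - (J + j) = 3 + (-J - j) = 3 - J - j)
F(U, t) = t + U*(9 - U) (F(U, t) = (3 - U - 1*(-6))*U + t = (3 - U + 6)*U + t = (9 - U)*U + t = U*(9 - U) + t = t + U*(9 - U))
F(-46, -15) - 1*2154 = (-15 - 1*(-46)*(-9 - 46)) - 1*2154 = (-15 - 1*(-46)*(-55)) - 2154 = (-15 - 2530) - 2154 = -2545 - 2154 = -4699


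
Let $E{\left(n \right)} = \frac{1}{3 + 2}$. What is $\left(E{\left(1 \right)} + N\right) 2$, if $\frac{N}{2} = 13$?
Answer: $\frac{262}{5} \approx 52.4$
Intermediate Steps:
$N = 26$ ($N = 2 \cdot 13 = 26$)
$E{\left(n \right)} = \frac{1}{5}$
$\left(E{\left(1 \right)} + N\right) 2 = \left(\frac{1}{5} + 26\right) 2 = \frac{131}{5} \cdot 2 = \frac{262}{5}$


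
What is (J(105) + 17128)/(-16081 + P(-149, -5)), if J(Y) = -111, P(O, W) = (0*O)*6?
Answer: -1309/1237 ≈ -1.0582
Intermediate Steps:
P(O, W) = 0 (P(O, W) = 0*6 = 0)
(J(105) + 17128)/(-16081 + P(-149, -5)) = (-111 + 17128)/(-16081 + 0) = 17017/(-16081) = 17017*(-1/16081) = -1309/1237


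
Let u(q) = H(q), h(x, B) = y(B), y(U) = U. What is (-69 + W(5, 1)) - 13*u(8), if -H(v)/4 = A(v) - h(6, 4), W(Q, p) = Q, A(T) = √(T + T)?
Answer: -64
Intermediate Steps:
A(T) = √2*√T (A(T) = √(2*T) = √2*√T)
h(x, B) = B
H(v) = 16 - 4*√2*√v (H(v) = -4*(√2*√v - 1*4) = -4*(√2*√v - 4) = -4*(-4 + √2*√v) = 16 - 4*√2*√v)
u(q) = 16 - 4*√2*√q
(-69 + W(5, 1)) - 13*u(8) = (-69 + 5) - 13*(16 - 4*√2*√8) = -64 - 13*(16 - 4*√2*2*√2) = -64 - 13*(16 - 16) = -64 - 13*0 = -64 + 0 = -64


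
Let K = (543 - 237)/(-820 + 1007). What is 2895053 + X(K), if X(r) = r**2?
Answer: 350301737/121 ≈ 2.8951e+6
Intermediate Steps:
K = 18/11 (K = 306/187 = 306*(1/187) = 18/11 ≈ 1.6364)
2895053 + X(K) = 2895053 + (18/11)**2 = 2895053 + 324/121 = 350301737/121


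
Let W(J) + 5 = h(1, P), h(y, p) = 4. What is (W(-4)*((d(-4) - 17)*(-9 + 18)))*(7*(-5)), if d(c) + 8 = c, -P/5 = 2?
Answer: -9135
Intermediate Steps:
P = -10 (P = -5*2 = -10)
W(J) = -1 (W(J) = -5 + 4 = -1)
d(c) = -8 + c
(W(-4)*((d(-4) - 17)*(-9 + 18)))*(7*(-5)) = (-((-8 - 4) - 17)*(-9 + 18))*(7*(-5)) = -(-12 - 17)*9*(-35) = -(-29)*9*(-35) = -1*(-261)*(-35) = 261*(-35) = -9135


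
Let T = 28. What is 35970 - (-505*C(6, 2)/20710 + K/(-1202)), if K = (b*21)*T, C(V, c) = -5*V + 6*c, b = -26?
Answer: 44754438837/1244671 ≈ 35957.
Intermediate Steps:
K = -15288 (K = -26*21*28 = -546*28 = -15288)
35970 - (-505*C(6, 2)/20710 + K/(-1202)) = 35970 - (-505*(-5*6 + 6*2)/20710 - 15288/(-1202)) = 35970 - (-505*(-30 + 12)*(1/20710) - 15288*(-1/1202)) = 35970 - (-505*(-18)*(1/20710) + 7644/601) = 35970 - (9090*(1/20710) + 7644/601) = 35970 - (909/2071 + 7644/601) = 35970 - 1*16377033/1244671 = 35970 - 16377033/1244671 = 44754438837/1244671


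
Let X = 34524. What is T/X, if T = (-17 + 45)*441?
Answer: 49/137 ≈ 0.35766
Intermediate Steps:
T = 12348 (T = 28*441 = 12348)
T/X = 12348/34524 = 12348*(1/34524) = 49/137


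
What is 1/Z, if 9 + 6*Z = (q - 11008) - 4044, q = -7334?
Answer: -2/7465 ≈ -0.00026792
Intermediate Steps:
Z = -7465/2 (Z = -3/2 + ((-7334 - 11008) - 4044)/6 = -3/2 + (-18342 - 4044)/6 = -3/2 + (⅙)*(-22386) = -3/2 - 3731 = -7465/2 ≈ -3732.5)
1/Z = 1/(-7465/2) = -2/7465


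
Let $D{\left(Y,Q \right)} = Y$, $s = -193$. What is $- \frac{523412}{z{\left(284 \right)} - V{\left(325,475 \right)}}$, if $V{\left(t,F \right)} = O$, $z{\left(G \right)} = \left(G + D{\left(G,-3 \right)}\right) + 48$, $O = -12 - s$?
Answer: $- \frac{523412}{435} \approx -1203.2$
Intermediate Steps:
$O = 181$ ($O = -12 - -193 = -12 + 193 = 181$)
$z{\left(G \right)} = 48 + 2 G$ ($z{\left(G \right)} = \left(G + G\right) + 48 = 2 G + 48 = 48 + 2 G$)
$V{\left(t,F \right)} = 181$
$- \frac{523412}{z{\left(284 \right)} - V{\left(325,475 \right)}} = - \frac{523412}{\left(48 + 2 \cdot 284\right) - 181} = - \frac{523412}{\left(48 + 568\right) - 181} = - \frac{523412}{616 - 181} = - \frac{523412}{435}$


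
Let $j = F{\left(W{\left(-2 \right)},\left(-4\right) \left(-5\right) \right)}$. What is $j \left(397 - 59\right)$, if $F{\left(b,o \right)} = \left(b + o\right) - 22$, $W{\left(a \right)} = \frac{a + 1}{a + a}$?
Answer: $- \frac{1183}{2} \approx -591.5$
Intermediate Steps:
$W{\left(a \right)} = \frac{1 + a}{2 a}$
$F{\left(b,o \right)} = -22 + b + o$
$j = - \frac{7}{4}$ ($j = -22 + \frac{1 - 2}{2 \left(-2\right)} - -20 = -22 + \frac{1}{2} \left(- \frac{1}{2}\right) \left(-1\right) + 20 = -22 + \frac{1}{4} + 20 = - \frac{7}{4} \approx -1.75$)
$j \left(397 - 59\right) = - \frac{7 \left(397 - 59\right)}{4} = \left(- \frac{7}{4}\right) 338 = - \frac{1183}{2}$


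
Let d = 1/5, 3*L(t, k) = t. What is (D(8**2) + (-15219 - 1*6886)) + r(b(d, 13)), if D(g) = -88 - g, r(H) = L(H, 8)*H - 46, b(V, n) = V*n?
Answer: -1672556/75 ≈ -22301.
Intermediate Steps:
L(t, k) = t/3
d = 1/5 ≈ 0.20000
r(H) = -46 + H**2/3 (r(H) = (H/3)*H - 46 = H**2/3 - 46 = -46 + H**2/3)
(D(8**2) + (-15219 - 1*6886)) + r(b(d, 13)) = ((-88 - 1*8**2) + (-15219 - 1*6886)) + (-46 + ((1/5)*13)**2/3) = ((-88 - 1*64) + (-15219 - 6886)) + (-46 + (13/5)**2/3) = ((-88 - 64) - 22105) + (-46 + (1/3)*(169/25)) = (-152 - 22105) + (-46 + 169/75) = -22257 - 3281/75 = -1672556/75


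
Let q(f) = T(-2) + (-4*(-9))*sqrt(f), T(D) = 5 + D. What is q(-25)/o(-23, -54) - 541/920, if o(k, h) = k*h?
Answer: -4849/8280 + 10*I/69 ≈ -0.58563 + 0.14493*I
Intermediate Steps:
q(f) = 3 + 36*sqrt(f) (q(f) = (5 - 2) + (-4*(-9))*sqrt(f) = 3 + 36*sqrt(f))
o(k, h) = h*k
q(-25)/o(-23, -54) - 541/920 = (3 + 36*sqrt(-25))/((-54*(-23))) - 541/920 = (3 + 36*(5*I))/1242 - 541*1/920 = (3 + 180*I)*(1/1242) - 541/920 = (1/414 + 10*I/69) - 541/920 = -4849/8280 + 10*I/69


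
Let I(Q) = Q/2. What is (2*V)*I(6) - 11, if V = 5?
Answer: 19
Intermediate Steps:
I(Q) = Q/2 (I(Q) = Q*(½) = Q/2)
(2*V)*I(6) - 11 = (2*5)*((½)*6) - 11 = 10*3 - 11 = 30 - 11 = 19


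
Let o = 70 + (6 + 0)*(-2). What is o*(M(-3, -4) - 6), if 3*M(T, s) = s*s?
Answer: -116/3 ≈ -38.667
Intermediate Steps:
M(T, s) = s²/3 (M(T, s) = (s*s)/3 = s²/3)
o = 58 (o = 70 + 6*(-2) = 70 - 12 = 58)
o*(M(-3, -4) - 6) = 58*((⅓)*(-4)² - 6) = 58*((⅓)*16 - 6) = 58*(16/3 - 6) = 58*(-⅔) = -116/3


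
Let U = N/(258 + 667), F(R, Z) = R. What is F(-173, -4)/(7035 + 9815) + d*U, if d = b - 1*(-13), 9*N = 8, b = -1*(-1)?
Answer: 17879/5611050 ≈ 0.0031864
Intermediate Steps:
b = 1
N = 8/9 (N = (⅑)*8 = 8/9 ≈ 0.88889)
U = 8/8325 (U = 8/(9*(258 + 667)) = (8/9)/925 = (8/9)*(1/925) = 8/8325 ≈ 0.00096096)
d = 14 (d = 1 - 1*(-13) = 1 + 13 = 14)
F(-173, -4)/(7035 + 9815) + d*U = -173/(7035 + 9815) + 14*(8/8325) = -173/16850 + 112/8325 = 17879/5611050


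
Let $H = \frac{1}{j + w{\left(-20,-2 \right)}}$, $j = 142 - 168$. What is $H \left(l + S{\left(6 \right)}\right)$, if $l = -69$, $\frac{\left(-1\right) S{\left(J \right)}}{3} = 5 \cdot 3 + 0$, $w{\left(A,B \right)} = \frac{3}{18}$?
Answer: $\frac{684}{155} \approx 4.4129$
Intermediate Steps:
$w{\left(A,B \right)} = \frac{1}{6}$ ($w{\left(A,B \right)} = 3 \cdot \frac{1}{18} = \frac{1}{6}$)
$j = -26$ ($j = 142 - 168 = -26$)
$H = - \frac{6}{155}$ ($H = \frac{1}{-26 + \frac{1}{6}} = \frac{1}{- \frac{155}{6}} = - \frac{6}{155} \approx -0.03871$)
$S{\left(J \right)} = -45$ ($S{\left(J \right)} = - 3 \left(5 \cdot 3 + 0\right) = - 3 \left(15 + 0\right) = \left(-3\right) 15 = -45$)
$H \left(l + S{\left(6 \right)}\right) = - \frac{6 \left(-69 - 45\right)}{155} = \left(- \frac{6}{155}\right) \left(-114\right) = \frac{684}{155}$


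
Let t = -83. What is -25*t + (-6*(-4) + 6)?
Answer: 2105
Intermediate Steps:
-25*t + (-6*(-4) + 6) = -25*(-83) + (-6*(-4) + 6) = 2075 + (24 + 6) = 2075 + 30 = 2105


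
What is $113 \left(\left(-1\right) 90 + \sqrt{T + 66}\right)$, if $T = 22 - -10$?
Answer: $-10170 + 791 \sqrt{2} \approx -9051.4$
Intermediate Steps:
$T = 32$ ($T = 22 + 10 = 32$)
$113 \left(\left(-1\right) 90 + \sqrt{T + 66}\right) = 113 \left(\left(-1\right) 90 + \sqrt{32 + 66}\right) = 113 \left(-90 + \sqrt{98}\right) = 113 \left(-90 + 7 \sqrt{2}\right) = -10170 + 791 \sqrt{2}$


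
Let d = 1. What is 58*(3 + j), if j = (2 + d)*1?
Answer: 348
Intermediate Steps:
j = 3 (j = (2 + 1)*1 = 3*1 = 3)
58*(3 + j) = 58*(3 + 3) = 58*6 = 348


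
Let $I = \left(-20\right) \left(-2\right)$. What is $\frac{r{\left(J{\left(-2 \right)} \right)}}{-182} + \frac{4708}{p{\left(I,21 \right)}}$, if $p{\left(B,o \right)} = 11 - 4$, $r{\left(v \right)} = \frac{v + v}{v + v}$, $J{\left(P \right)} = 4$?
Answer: $\frac{122407}{182} \approx 672.57$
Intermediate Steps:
$r{\left(v \right)} = 1$ ($r{\left(v \right)} = \frac{2 v}{2 v} = 2 v \frac{1}{2 v} = 1$)
$I = 40$
$p{\left(B,o \right)} = 7$
$\frac{r{\left(J{\left(-2 \right)} \right)}}{-182} + \frac{4708}{p{\left(I,21 \right)}} = 1 \frac{1}{-182} + \frac{4708}{7} = 1 \left(- \frac{1}{182}\right) + 4708 \cdot \frac{1}{7} = - \frac{1}{182} + \frac{4708}{7} = \frac{122407}{182}$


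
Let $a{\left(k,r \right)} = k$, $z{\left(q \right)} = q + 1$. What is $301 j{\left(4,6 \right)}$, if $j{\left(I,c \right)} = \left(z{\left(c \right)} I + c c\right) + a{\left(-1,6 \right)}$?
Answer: $18963$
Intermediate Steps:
$z{\left(q \right)} = 1 + q$
$j{\left(I,c \right)} = -1 + c^{2} + I \left(1 + c\right)$ ($j{\left(I,c \right)} = \left(\left(1 + c\right) I + c c\right) - 1 = \left(I \left(1 + c\right) + c^{2}\right) - 1 = \left(c^{2} + I \left(1 + c\right)\right) - 1 = -1 + c^{2} + I \left(1 + c\right)$)
$301 j{\left(4,6 \right)} = 301 \left(-1 + 6^{2} + 4 \left(1 + 6\right)\right) = 301 \left(-1 + 36 + 4 \cdot 7\right) = 301 \left(-1 + 36 + 28\right) = 301 \cdot 63 = 18963$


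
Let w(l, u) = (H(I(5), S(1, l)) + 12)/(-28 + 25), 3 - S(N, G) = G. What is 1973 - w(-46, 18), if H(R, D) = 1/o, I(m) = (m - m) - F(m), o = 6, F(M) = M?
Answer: 35587/18 ≈ 1977.1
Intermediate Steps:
S(N, G) = 3 - G
I(m) = -m (I(m) = (m - m) - m = 0 - m = -m)
H(R, D) = ⅙ (H(R, D) = 1/6 = ⅙)
w(l, u) = -73/18 (w(l, u) = (⅙ + 12)/(-28 + 25) = (73/6)/(-3) = (73/6)*(-⅓) = -73/18)
1973 - w(-46, 18) = 1973 - 1*(-73/18) = 1973 + 73/18 = 35587/18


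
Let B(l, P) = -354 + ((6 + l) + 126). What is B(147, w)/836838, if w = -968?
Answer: -25/278946 ≈ -8.9623e-5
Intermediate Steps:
B(l, P) = -222 + l (B(l, P) = -354 + (132 + l) = -222 + l)
B(147, w)/836838 = (-222 + 147)/836838 = -75*1/836838 = -25/278946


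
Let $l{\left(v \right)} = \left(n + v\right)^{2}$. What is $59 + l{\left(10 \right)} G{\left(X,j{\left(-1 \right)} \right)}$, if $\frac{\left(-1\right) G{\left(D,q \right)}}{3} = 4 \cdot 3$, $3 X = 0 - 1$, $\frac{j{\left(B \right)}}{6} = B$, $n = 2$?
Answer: $-5125$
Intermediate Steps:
$j{\left(B \right)} = 6 B$
$X = - \frac{1}{3}$ ($X = \frac{0 - 1}{3} = \frac{1}{3} \left(-1\right) = - \frac{1}{3} \approx -0.33333$)
$l{\left(v \right)} = \left(2 + v\right)^{2}$
$G{\left(D,q \right)} = -36$ ($G{\left(D,q \right)} = - 3 \cdot 4 \cdot 3 = \left(-3\right) 12 = -36$)
$59 + l{\left(10 \right)} G{\left(X,j{\left(-1 \right)} \right)} = 59 + \left(2 + 10\right)^{2} \left(-36\right) = 59 + 12^{2} \left(-36\right) = 59 + 144 \left(-36\right) = 59 - 5184 = -5125$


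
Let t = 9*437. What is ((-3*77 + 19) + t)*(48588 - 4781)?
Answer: 163005847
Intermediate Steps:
t = 3933
((-3*77 + 19) + t)*(48588 - 4781) = ((-3*77 + 19) + 3933)*(48588 - 4781) = ((-231 + 19) + 3933)*43807 = (-212 + 3933)*43807 = 3721*43807 = 163005847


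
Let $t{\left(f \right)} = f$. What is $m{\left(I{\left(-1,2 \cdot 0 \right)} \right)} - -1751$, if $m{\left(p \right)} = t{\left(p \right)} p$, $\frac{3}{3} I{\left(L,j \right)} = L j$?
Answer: $1751$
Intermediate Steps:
$I{\left(L,j \right)} = L j$
$m{\left(p \right)} = p^{2}$ ($m{\left(p \right)} = p p = p^{2}$)
$m{\left(I{\left(-1,2 \cdot 0 \right)} \right)} - -1751 = \left(- 2 \cdot 0\right)^{2} - -1751 = \left(\left(-1\right) 0\right)^{2} + 1751 = 0^{2} + 1751 = 0 + 1751 = 1751$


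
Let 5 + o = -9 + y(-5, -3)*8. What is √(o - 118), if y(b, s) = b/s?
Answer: 2*I*√267/3 ≈ 10.893*I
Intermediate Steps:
o = -⅔ (o = -5 + (-9 - 5/(-3)*8) = -5 + (-9 - 5*(-⅓)*8) = -5 + (-9 + (5/3)*8) = -5 + (-9 + 40/3) = -5 + 13/3 = -⅔ ≈ -0.66667)
√(o - 118) = √(-⅔ - 118) = √(-356/3) = 2*I*√267/3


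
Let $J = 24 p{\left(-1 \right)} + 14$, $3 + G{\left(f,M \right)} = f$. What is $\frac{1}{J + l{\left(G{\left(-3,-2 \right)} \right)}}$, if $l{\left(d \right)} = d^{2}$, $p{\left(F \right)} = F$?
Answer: $\frac{1}{26} \approx 0.038462$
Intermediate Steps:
$G{\left(f,M \right)} = -3 + f$
$J = -10$ ($J = 24 \left(-1\right) + 14 = -24 + 14 = -10$)
$\frac{1}{J + l{\left(G{\left(-3,-2 \right)} \right)}} = \frac{1}{-10 + \left(-3 - 3\right)^{2}} = \frac{1}{-10 + \left(-6\right)^{2}} = \frac{1}{-10 + 36} = \frac{1}{26}$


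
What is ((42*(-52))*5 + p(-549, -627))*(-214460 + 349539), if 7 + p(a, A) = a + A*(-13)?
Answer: -449137675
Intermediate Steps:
p(a, A) = -7 + a - 13*A (p(a, A) = -7 + (a + A*(-13)) = -7 + (a - 13*A) = -7 + a - 13*A)
((42*(-52))*5 + p(-549, -627))*(-214460 + 349539) = ((42*(-52))*5 + (-7 - 549 - 13*(-627)))*(-214460 + 349539) = (-2184*5 + (-7 - 549 + 8151))*135079 = (-10920 + 7595)*135079 = -3325*135079 = -449137675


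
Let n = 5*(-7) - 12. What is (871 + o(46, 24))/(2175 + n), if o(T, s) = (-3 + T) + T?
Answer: 60/133 ≈ 0.45113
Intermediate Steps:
o(T, s) = -3 + 2*T
n = -47 (n = -35 - 12 = -47)
(871 + o(46, 24))/(2175 + n) = (871 + (-3 + 2*46))/(2175 - 47) = (871 + (-3 + 92))/2128 = (871 + 89)*(1/2128) = 960*(1/2128) = 60/133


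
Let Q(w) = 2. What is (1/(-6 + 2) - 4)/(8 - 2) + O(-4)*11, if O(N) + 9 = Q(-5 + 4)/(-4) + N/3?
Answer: -959/8 ≈ -119.88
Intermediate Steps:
O(N) = -19/2 + N/3 (O(N) = -9 + (2/(-4) + N/3) = -9 + (2*(-¼) + N*(⅓)) = -9 + (-½ + N/3) = -19/2 + N/3)
(1/(-6 + 2) - 4)/(8 - 2) + O(-4)*11 = (1/(-6 + 2) - 4)/(8 - 2) + (-19/2 + (⅓)*(-4))*11 = (1/(-4) - 4)/6 + (-19/2 - 4/3)*11 = (-¼ - 4)*(⅙) - 65/6*11 = -17/4*⅙ - 715/6 = -17/24 - 715/6 = -959/8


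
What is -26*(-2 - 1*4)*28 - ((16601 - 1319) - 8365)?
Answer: -2549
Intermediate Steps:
-26*(-2 - 1*4)*28 - ((16601 - 1319) - 8365) = -26*(-2 - 4)*28 - (15282 - 8365) = -26*(-6)*28 - 1*6917 = 156*28 - 6917 = 4368 - 6917 = -2549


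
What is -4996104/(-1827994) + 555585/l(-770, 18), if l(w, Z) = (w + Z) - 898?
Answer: -33578749163/100539670 ≈ -333.98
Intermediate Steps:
l(w, Z) = -898 + Z + w (l(w, Z) = (Z + w) - 898 = -898 + Z + w)
-4996104/(-1827994) + 555585/l(-770, 18) = -4996104/(-1827994) + 555585/(-898 + 18 - 770) = -4996104*(-1/1827994) + 555585/(-1650) = 2498052/913997 + 555585*(-1/1650) = 2498052/913997 - 37039/110 = -33578749163/100539670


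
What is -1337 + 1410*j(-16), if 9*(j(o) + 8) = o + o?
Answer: -52891/3 ≈ -17630.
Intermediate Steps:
j(o) = -8 + 2*o/9 (j(o) = -8 + (o + o)/9 = -8 + (2*o)/9 = -8 + 2*o/9)
-1337 + 1410*j(-16) = -1337 + 1410*(-8 + (2/9)*(-16)) = -1337 + 1410*(-8 - 32/9) = -1337 + 1410*(-104/9) = -1337 - 48880/3 = -52891/3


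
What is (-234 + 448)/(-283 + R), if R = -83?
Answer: -107/183 ≈ -0.58470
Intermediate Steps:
(-234 + 448)/(-283 + R) = (-234 + 448)/(-283 - 83) = 214/(-366) = 214*(-1/366) = -107/183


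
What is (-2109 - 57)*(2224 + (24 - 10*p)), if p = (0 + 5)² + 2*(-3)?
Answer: -4457628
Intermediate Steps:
p = 19 (p = 5² - 6 = 25 - 6 = 19)
(-2109 - 57)*(2224 + (24 - 10*p)) = (-2109 - 57)*(2224 + (24 - 10*19)) = -2166*(2224 + (24 - 190)) = -2166*(2224 - 166) = -2166*2058 = -4457628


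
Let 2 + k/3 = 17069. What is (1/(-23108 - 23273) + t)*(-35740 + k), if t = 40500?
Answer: 29042413945039/46381 ≈ 6.2617e+8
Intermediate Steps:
k = 51201 (k = -6 + 3*17069 = -6 + 51207 = 51201)
(1/(-23108 - 23273) + t)*(-35740 + k) = (1/(-23108 - 23273) + 40500)*(-35740 + 51201) = (1/(-46381) + 40500)*15461 = (-1/46381 + 40500)*15461 = (1878430499/46381)*15461 = 29042413945039/46381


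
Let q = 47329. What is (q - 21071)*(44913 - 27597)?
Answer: 454683528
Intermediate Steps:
(q - 21071)*(44913 - 27597) = (47329 - 21071)*(44913 - 27597) = 26258*17316 = 454683528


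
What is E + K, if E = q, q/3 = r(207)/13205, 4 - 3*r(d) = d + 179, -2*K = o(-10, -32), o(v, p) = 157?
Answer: -2073949/26410 ≈ -78.529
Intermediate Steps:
K = -157/2 (K = -1/2*157 = -157/2 ≈ -78.500)
r(d) = -175/3 - d/3 (r(d) = 4/3 - (d + 179)/3 = 4/3 - (179 + d)/3 = 4/3 + (-179/3 - d/3) = -175/3 - d/3)
q = -382/13205 (q = 3*((-175/3 - 1/3*207)/13205) = 3*((-175/3 - 69)*(1/13205)) = 3*(-382/3*1/13205) = 3*(-382/39615) = -382/13205 ≈ -0.028928)
E = -382/13205 ≈ -0.028928
E + K = -382/13205 - 157/2 = -2073949/26410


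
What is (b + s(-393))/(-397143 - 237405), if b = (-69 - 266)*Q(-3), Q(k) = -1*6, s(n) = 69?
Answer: -693/211516 ≈ -0.0032763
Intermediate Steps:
Q(k) = -6
b = 2010 (b = (-69 - 266)*(-6) = -335*(-6) = 2010)
(b + s(-393))/(-397143 - 237405) = (2010 + 69)/(-397143 - 237405) = 2079/(-634548) = 2079*(-1/634548) = -693/211516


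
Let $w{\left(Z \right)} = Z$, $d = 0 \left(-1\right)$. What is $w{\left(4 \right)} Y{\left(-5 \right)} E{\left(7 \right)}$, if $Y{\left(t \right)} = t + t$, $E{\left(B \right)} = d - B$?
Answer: $280$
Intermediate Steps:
$d = 0$
$E{\left(B \right)} = - B$ ($E{\left(B \right)} = 0 - B = - B$)
$Y{\left(t \right)} = 2 t$
$w{\left(4 \right)} Y{\left(-5 \right)} E{\left(7 \right)} = 4 \cdot 2 \left(-5\right) \left(\left(-1\right) 7\right) = 4 \left(-10\right) \left(-7\right) = \left(-40\right) \left(-7\right) = 280$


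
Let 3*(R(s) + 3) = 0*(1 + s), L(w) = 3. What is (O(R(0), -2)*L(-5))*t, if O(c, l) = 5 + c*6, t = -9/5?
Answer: 351/5 ≈ 70.200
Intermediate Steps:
R(s) = -3 (R(s) = -3 + (0*(1 + s))/3 = -3 + (1/3)*0 = -3 + 0 = -3)
t = -9/5 (t = -9*1/5 = -9/5 ≈ -1.8000)
O(c, l) = 5 + 6*c
(O(R(0), -2)*L(-5))*t = ((5 + 6*(-3))*3)*(-9/5) = ((5 - 18)*3)*(-9/5) = -13*3*(-9/5) = -39*(-9/5) = 351/5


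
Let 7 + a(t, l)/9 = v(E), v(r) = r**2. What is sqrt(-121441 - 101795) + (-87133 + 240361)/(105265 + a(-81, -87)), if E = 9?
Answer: 153228/105931 + 18*I*sqrt(689) ≈ 1.4465 + 472.48*I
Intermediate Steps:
a(t, l) = 666 (a(t, l) = -63 + 9*9**2 = -63 + 9*81 = -63 + 729 = 666)
sqrt(-121441 - 101795) + (-87133 + 240361)/(105265 + a(-81, -87)) = sqrt(-121441 - 101795) + (-87133 + 240361)/(105265 + 666) = sqrt(-223236) + 153228/105931 = 18*I*sqrt(689) + 153228*(1/105931) = 18*I*sqrt(689) + 153228/105931 = 153228/105931 + 18*I*sqrt(689)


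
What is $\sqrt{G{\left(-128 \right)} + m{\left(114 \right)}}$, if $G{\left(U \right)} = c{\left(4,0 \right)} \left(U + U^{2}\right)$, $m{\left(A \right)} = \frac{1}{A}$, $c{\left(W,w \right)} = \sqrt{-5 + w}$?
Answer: $\frac{\sqrt{114 + 211262976 i \sqrt{5}}}{114} \approx 134.81 + 134.81 i$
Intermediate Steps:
$G{\left(U \right)} = i \sqrt{5} \left(U + U^{2}\right)$ ($G{\left(U \right)} = \sqrt{-5 + 0} \left(U + U^{2}\right) = \sqrt{-5} \left(U + U^{2}\right) = i \sqrt{5} \left(U + U^{2}\right)$)
$\sqrt{G{\left(-128 \right)} + m{\left(114 \right)}} = \sqrt{i \left(-128\right) \sqrt{5} \left(1 - 128\right) + \frac{1}{114}} = \sqrt{i \left(-128\right) \sqrt{5} \left(-127\right) + \frac{1}{114}} = \sqrt{16256 i \sqrt{5} + \frac{1}{114}} = \sqrt{\frac{1}{114} + 16256 i \sqrt{5}}$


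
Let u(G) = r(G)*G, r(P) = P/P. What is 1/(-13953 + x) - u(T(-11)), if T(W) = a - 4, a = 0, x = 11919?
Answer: 8135/2034 ≈ 3.9995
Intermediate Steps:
r(P) = 1
T(W) = -4 (T(W) = 0 - 4 = -4)
u(G) = G (u(G) = 1*G = G)
1/(-13953 + x) - u(T(-11)) = 1/(-13953 + 11919) - 1*(-4) = 1/(-2034) + 4 = -1/2034 + 4 = 8135/2034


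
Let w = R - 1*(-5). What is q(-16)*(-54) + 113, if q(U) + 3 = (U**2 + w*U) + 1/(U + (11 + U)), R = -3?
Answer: -82729/7 ≈ -11818.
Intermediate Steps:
w = 2 (w = -3 - 1*(-5) = -3 + 5 = 2)
q(U) = -3 + U**2 + 1/(11 + 2*U) + 2*U (q(U) = -3 + ((U**2 + 2*U) + 1/(U + (11 + U))) = -3 + ((U**2 + 2*U) + 1/(11 + 2*U)) = -3 + (U**2 + 1/(11 + 2*U) + 2*U) = -3 + U**2 + 1/(11 + 2*U) + 2*U)
q(-16)*(-54) + 113 = ((-32 + 2*(-16)**3 + 15*(-16)**2 + 16*(-16))/(11 + 2*(-16)))*(-54) + 113 = ((-32 + 2*(-4096) + 15*256 - 256)/(11 - 32))*(-54) + 113 = ((-32 - 8192 + 3840 - 256)/(-21))*(-54) + 113 = -1/21*(-4640)*(-54) + 113 = (4640/21)*(-54) + 113 = -83520/7 + 113 = -82729/7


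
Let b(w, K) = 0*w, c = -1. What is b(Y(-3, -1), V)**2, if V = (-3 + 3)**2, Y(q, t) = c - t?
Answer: 0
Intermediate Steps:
Y(q, t) = -1 - t
V = 0 (V = 0**2 = 0)
b(w, K) = 0
b(Y(-3, -1), V)**2 = 0**2 = 0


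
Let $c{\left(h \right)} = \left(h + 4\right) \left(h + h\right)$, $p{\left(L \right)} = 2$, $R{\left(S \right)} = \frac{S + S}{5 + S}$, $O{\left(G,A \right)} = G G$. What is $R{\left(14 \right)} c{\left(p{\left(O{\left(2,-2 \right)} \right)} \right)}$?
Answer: $\frac{672}{19} \approx 35.368$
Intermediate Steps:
$O{\left(G,A \right)} = G^{2}$
$R{\left(S \right)} = \frac{2 S}{5 + S}$
$c{\left(h \right)} = 2 h \left(4 + h\right)$ ($c{\left(h \right)} = \left(4 + h\right) 2 h = 2 h \left(4 + h\right)$)
$R{\left(14 \right)} c{\left(p{\left(O{\left(2,-2 \right)} \right)} \right)} = 2 \cdot 14 \frac{1}{5 + 14} \cdot 2 \cdot 2 \left(4 + 2\right) = 2 \cdot 14 \cdot \frac{1}{19} \cdot 2 \cdot 2 \cdot 6 = 2 \cdot 14 \cdot \frac{1}{19} \cdot 24 = \frac{28}{19} \cdot 24 = \frac{672}{19}$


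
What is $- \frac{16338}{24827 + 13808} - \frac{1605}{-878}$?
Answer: $\frac{47664411}{33921530} \approx 1.4051$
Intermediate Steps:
$- \frac{16338}{24827 + 13808} - \frac{1605}{-878} = - \frac{16338}{38635} - - \frac{1605}{878} = \left(-16338\right) \frac{1}{38635} + \frac{1605}{878} = - \frac{16338}{38635} + \frac{1605}{878} = \frac{47664411}{33921530}$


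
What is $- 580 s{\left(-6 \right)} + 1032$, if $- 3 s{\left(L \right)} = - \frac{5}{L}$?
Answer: $\frac{10738}{9} \approx 1193.1$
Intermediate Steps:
$s{\left(L \right)} = \frac{5}{3 L}$ ($s{\left(L \right)} = - \frac{\left(-5\right) \frac{1}{L}}{3} = \frac{5}{3 L}$)
$- 580 s{\left(-6 \right)} + 1032 = - 580 \frac{5}{3 \left(-6\right)} + 1032 = - 580 \cdot \frac{5}{3} \left(- \frac{1}{6}\right) + 1032 = \left(-580\right) \left(- \frac{5}{18}\right) + 1032 = \frac{1450}{9} + 1032 = \frac{10738}{9}$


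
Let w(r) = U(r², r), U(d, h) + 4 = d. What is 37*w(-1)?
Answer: -111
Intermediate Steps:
U(d, h) = -4 + d
w(r) = -4 + r²
37*w(-1) = 37*(-4 + (-1)²) = 37*(-4 + 1) = 37*(-3) = -111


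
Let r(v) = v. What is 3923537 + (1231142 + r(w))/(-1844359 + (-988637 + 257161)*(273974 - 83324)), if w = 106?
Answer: 547167617573724335/139457743759 ≈ 3.9235e+6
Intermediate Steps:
3923537 + (1231142 + r(w))/(-1844359 + (-988637 + 257161)*(273974 - 83324)) = 3923537 + (1231142 + 106)/(-1844359 + (-988637 + 257161)*(273974 - 83324)) = 3923537 + 1231248/(-1844359 - 731476*190650) = 3923537 + 1231248/(-1844359 - 139455899400) = 3923537 + 1231248/(-139457743759) = 3923537 + 1231248*(-1/139457743759) = 3923537 - 1231248/139457743759 = 547167617573724335/139457743759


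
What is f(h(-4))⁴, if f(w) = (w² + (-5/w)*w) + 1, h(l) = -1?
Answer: 81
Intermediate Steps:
f(w) = -4 + w² (f(w) = (w² - 5) + 1 = (-5 + w²) + 1 = -4 + w²)
f(h(-4))⁴ = (-4 + (-1)²)⁴ = (-4 + 1)⁴ = (-3)⁴ = 81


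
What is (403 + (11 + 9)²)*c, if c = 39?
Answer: 31317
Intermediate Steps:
(403 + (11 + 9)²)*c = (403 + (11 + 9)²)*39 = (403 + 20²)*39 = (403 + 400)*39 = 803*39 = 31317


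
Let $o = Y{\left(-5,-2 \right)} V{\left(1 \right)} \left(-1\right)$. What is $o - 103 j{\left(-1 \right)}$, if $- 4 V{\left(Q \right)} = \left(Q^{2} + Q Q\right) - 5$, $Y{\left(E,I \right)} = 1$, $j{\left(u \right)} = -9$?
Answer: $\frac{3705}{4} \approx 926.25$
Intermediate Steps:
$V{\left(Q \right)} = \frac{5}{4} - \frac{Q^{2}}{2}$ ($V{\left(Q \right)} = - \frac{\left(Q^{2} + Q Q\right) - 5}{4} = - \frac{\left(Q^{2} + Q^{2}\right) - 5}{4} = - \frac{2 Q^{2} - 5}{4} = - \frac{-5 + 2 Q^{2}}{4} = \frac{5}{4} - \frac{Q^{2}}{2}$)
$o = - \frac{3}{4}$ ($o = 1 \left(\frac{5}{4} - \frac{1^{2}}{2}\right) \left(-1\right) = 1 \left(\frac{5}{4} - \frac{1}{2}\right) \left(-1\right) = 1 \cdot \frac{3}{4} \left(-1\right) = \frac{3}{4} \left(-1\right) = - \frac{3}{4} \approx -0.75$)
$o - 103 j{\left(-1 \right)} = - \frac{3}{4} - -927 = - \frac{3}{4} + 927 = \frac{3705}{4}$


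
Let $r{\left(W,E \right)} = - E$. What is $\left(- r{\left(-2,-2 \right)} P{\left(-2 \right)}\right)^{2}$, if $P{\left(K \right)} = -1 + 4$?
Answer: $36$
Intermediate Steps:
$P{\left(K \right)} = 3$
$\left(- r{\left(-2,-2 \right)} P{\left(-2 \right)}\right)^{2} = \left(- \left(-1\right) \left(-2\right) 3\right)^{2} = \left(- 2 \cdot 3\right)^{2} = \left(\left(-1\right) 6\right)^{2} = \left(-6\right)^{2} = 36$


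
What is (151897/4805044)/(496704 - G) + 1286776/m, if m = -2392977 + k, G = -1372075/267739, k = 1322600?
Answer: -822269294923437221968773/683987102406893946057628 ≈ -1.2022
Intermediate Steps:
G = -1372075/267739 (G = -1372075*1/267739 = -1372075/267739 ≈ -5.1247)
m = -1070377 (m = -2392977 + 1322600 = -1070377)
(151897/4805044)/(496704 - G) + 1286776/m = (151897/4805044)/(496704 - 1*(-1372075/267739)) + 1286776/(-1070377) = (151897*(1/4805044))/(496704 + 1372075/267739) + 1286776*(-1/1070377) = 151897/(4805044*(132988404331/267739)) - 1286776/1070377 = (151897/4805044)*(267739/132988404331) - 1286776/1070377 = 40668750883/639015134300245564 - 1286776/1070377 = -822269294923437221968773/683987102406893946057628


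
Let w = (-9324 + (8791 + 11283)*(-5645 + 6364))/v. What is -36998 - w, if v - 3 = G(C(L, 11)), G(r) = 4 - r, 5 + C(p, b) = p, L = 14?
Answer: 7174943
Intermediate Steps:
C(p, b) = -5 + p
v = -2 (v = 3 + (4 - (-5 + 14)) = 3 + (4 - 1*9) = 3 + (4 - 9) = 3 - 5 = -2)
w = -7211941 (w = (-9324 + (8791 + 11283)*(-5645 + 6364))/(-2) = (-9324 + 20074*719)*(-1/2) = (-9324 + 14433206)*(-1/2) = 14423882*(-1/2) = -7211941)
-36998 - w = -36998 - 1*(-7211941) = -36998 + 7211941 = 7174943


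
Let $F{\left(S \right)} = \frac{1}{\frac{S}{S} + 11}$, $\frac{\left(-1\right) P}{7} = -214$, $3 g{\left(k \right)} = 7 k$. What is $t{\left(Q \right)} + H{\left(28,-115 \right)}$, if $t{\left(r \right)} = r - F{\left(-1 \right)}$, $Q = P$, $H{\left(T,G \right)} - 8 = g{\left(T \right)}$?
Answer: $\frac{6285}{4} \approx 1571.3$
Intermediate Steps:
$g{\left(k \right)} = \frac{7 k}{3}$
$H{\left(T,G \right)} = 8 + \frac{7 T}{3}$
$P = 1498$ ($P = \left(-7\right) \left(-214\right) = 1498$)
$Q = 1498$
$F{\left(S \right)} = \frac{1}{12}$ ($F{\left(S \right)} = \frac{1}{1 + 11} = \frac{1}{12}$)
$t{\left(r \right)} = - \frac{1}{12} + r$ ($t{\left(r \right)} = r - \frac{1}{12} = - \frac{1}{12} + r$)
$t{\left(Q \right)} + H{\left(28,-115 \right)} = \left(- \frac{1}{12} + 1498\right) + \left(8 + \frac{7}{3} \cdot 28\right) = \frac{17975}{12} + \left(8 + \frac{196}{3}\right) = \frac{17975}{12} + \frac{220}{3} = \frac{6285}{4}$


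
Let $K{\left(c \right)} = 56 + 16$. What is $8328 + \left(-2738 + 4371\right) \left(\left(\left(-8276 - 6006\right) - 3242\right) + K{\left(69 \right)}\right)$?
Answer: $-28490788$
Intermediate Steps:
$K{\left(c \right)} = 72$
$8328 + \left(-2738 + 4371\right) \left(\left(\left(-8276 - 6006\right) - 3242\right) + K{\left(69 \right)}\right) = 8328 + \left(-2738 + 4371\right) \left(\left(\left(-8276 - 6006\right) - 3242\right) + 72\right) = 8328 + 1633 \left(\left(-14282 - 3242\right) + 72\right) = 8328 + 1633 \left(-17524 + 72\right) = 8328 + 1633 \left(-17452\right) = 8328 - 28499116 = -28490788$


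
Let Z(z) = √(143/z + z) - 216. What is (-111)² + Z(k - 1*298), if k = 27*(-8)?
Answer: 12105 + 3*I*√15096694/514 ≈ 12105.0 + 22.678*I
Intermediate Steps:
k = -216
Z(z) = -216 + √(z + 143/z) (Z(z) = √(z + 143/z) - 216 = -216 + √(z + 143/z))
(-111)² + Z(k - 1*298) = (-111)² + (-216 + √((-216 - 1*298) + 143/(-216 - 1*298))) = 12321 + (-216 + √((-216 - 298) + 143/(-216 - 298))) = 12321 + (-216 + √(-514 + 143/(-514))) = 12321 + (-216 + √(-514 + 143*(-1/514))) = 12321 + (-216 + √(-514 - 143/514)) = 12321 + (-216 + √(-264339/514)) = 12321 + (-216 + 3*I*√15096694/514) = 12105 + 3*I*√15096694/514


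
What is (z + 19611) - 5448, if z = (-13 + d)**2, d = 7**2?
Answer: 15459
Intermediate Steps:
d = 49
z = 1296 (z = (-13 + 49)**2 = 36**2 = 1296)
(z + 19611) - 5448 = (1296 + 19611) - 5448 = 20907 - 5448 = 15459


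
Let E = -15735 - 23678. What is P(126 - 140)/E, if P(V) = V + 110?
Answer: -96/39413 ≈ -0.0024357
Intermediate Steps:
P(V) = 110 + V
E = -39413
P(126 - 140)/E = (110 + (126 - 140))/(-39413) = (110 - 14)*(-1/39413) = 96*(-1/39413) = -96/39413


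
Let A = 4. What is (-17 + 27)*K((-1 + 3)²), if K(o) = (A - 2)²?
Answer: 40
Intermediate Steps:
K(o) = 4 (K(o) = (4 - 2)² = 2² = 4)
(-17 + 27)*K((-1 + 3)²) = (-17 + 27)*4 = 10*4 = 40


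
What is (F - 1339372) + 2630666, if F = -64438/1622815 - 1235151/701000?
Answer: 419105669759487/324563000 ≈ 1.2913e+6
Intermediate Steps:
F = -584762513/324563000 (F = -64438*1/1622815 - 1235151*1/701000 = -64438/1622815 - 1235151/701000 = -584762513/324563000 ≈ -1.8017)
(F - 1339372) + 2630666 = (-584762513/324563000 - 1339372) + 2630666 = -434711179198513/324563000 + 2630666 = 419105669759487/324563000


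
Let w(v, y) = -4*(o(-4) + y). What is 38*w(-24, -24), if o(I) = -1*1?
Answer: 3800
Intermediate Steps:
o(I) = -1
w(v, y) = 4 - 4*y (w(v, y) = -4*(-1 + y) = 4 - 4*y)
38*w(-24, -24) = 38*(4 - 4*(-24)) = 38*(4 + 96) = 38*100 = 3800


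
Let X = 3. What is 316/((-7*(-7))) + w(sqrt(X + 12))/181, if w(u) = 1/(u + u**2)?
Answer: 114399/17738 - sqrt(15)/38010 ≈ 6.4493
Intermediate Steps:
316/((-7*(-7))) + w(sqrt(X + 12))/181 = 316/((-7*(-7))) + (1/((sqrt(3 + 12))*(1 + sqrt(3 + 12))))/181 = 316/49 + (1/((sqrt(15))*(1 + sqrt(15))))*(1/181) = 316*(1/49) + ((sqrt(15)/15)/(1 + sqrt(15)))*(1/181) = 316/49 + (sqrt(15)/(15*(1 + sqrt(15))))*(1/181) = 316/49 + sqrt(15)/(2715*(1 + sqrt(15)))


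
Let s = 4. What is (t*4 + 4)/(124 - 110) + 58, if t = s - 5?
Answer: 58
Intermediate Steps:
t = -1 (t = 4 - 5 = -1)
(t*4 + 4)/(124 - 110) + 58 = (-1*4 + 4)/(124 - 110) + 58 = (-4 + 4)/14 + 58 = (1/14)*0 + 58 = 0 + 58 = 58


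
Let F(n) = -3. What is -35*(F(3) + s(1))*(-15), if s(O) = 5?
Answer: 1050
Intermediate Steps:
-35*(F(3) + s(1))*(-15) = -35*(-3 + 5)*(-15) = -70*(-15) = -35*(-30) = 1050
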